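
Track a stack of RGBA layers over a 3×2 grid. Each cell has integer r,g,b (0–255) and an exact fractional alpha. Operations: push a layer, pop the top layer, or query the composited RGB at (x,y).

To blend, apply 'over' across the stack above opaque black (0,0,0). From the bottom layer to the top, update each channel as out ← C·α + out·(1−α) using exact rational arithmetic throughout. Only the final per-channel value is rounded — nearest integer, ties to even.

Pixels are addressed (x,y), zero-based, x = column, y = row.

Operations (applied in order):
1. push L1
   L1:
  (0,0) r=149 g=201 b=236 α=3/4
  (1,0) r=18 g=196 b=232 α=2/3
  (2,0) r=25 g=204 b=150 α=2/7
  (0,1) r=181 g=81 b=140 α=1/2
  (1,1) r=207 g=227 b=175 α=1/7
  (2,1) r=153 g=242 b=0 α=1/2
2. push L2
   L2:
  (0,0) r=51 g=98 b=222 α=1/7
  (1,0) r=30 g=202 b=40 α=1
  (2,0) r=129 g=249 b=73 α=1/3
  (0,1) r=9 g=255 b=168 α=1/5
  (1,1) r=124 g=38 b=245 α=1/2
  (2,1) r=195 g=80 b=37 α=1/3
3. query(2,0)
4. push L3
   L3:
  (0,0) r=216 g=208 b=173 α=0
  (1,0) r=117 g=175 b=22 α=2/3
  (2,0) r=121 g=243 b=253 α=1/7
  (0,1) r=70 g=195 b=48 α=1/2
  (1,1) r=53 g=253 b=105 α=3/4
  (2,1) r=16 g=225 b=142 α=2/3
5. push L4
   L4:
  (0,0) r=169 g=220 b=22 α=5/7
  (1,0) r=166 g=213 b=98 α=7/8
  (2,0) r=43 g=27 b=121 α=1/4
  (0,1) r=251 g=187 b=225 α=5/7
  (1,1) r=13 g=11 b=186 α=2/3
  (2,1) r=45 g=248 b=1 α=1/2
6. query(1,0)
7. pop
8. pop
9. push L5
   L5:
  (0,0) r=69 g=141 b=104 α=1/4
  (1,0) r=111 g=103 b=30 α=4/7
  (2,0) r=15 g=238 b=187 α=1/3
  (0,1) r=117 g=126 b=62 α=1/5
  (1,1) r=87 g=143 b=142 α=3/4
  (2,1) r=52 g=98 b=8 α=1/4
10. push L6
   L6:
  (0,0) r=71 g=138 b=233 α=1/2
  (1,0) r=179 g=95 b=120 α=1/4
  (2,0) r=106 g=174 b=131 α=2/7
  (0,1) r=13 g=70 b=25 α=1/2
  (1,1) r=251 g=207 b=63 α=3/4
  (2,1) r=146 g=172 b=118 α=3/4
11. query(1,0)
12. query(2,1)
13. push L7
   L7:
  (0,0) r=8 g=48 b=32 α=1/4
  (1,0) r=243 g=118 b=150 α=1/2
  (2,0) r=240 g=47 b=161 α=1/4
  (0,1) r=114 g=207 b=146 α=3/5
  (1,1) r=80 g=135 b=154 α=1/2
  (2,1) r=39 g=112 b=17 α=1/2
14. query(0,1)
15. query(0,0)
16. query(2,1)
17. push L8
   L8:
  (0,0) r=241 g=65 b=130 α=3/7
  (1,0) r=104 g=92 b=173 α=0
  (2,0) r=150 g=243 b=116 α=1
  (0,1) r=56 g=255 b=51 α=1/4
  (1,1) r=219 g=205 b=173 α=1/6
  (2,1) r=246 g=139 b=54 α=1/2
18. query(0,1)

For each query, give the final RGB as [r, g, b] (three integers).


query (2,0) [L1,L2] — begin 0,0,0
after L1 α=2/7: [50/7, 408/7, 300/7]
after L2 α=1/3: [1003/21, 853/7, 1111/21]
rounded: [48, 122, 53]

at x=1,y=0 over L1,L2,L3,L4:
+L1 (α=2/3) → [12, 392/3, 464/3]
+L2 (α=1) → [30, 202, 40]
+L3 (α=2/3) → [88, 184, 28]
+L4 (α=7/8) → [625/4, 1675/8, 357/4]
→ [156, 209, 89]

query (1,0) [L1,L2,L5,L6] — begin 0,0,0
+L1 (α=2/3) → [12, 392/3, 464/3]
+L2 (α=1) → [30, 202, 40]
+L5 (α=4/7) → [534/7, 1018/7, 240/7]
+L6 (α=1/4) → [2855/28, 3719/28, 390/7]
rounded: [102, 133, 56]

(2,1) stack=L1,L2,L5,L6; from [0,0,0]:
after L1 α=1/2: [153/2, 121, 0]
after L2 α=1/3: [116, 322/3, 37/3]
after L5 α=1/4: [100, 105, 45/4]
after L6 α=3/4: [269/2, 621/4, 1461/16]
= [134, 155, 91]

query (0,1) [L1,L2,L5,L6,L7] — begin 0,0,0
after L1 α=1/2: [181/2, 81/2, 70]
after L2 α=1/5: [371/5, 417/5, 448/5]
after L5 α=1/5: [2069/25, 2298/25, 2102/25]
after L6 α=1/2: [1197/25, 2024/25, 2727/50]
after L7 α=3/5: [10944/125, 19573/125, 13677/125]
= [88, 157, 109]

at x=0,y=0 over L1,L2,L5,L6,L7:
after L1 α=3/4: [447/4, 603/4, 177]
after L2 α=1/7: [1443/14, 2005/14, 1284/7]
after L5 α=1/4: [5295/56, 7989/56, 1145/7]
after L6 α=1/2: [9271/112, 15717/112, 1388/7]
after L7 α=1/4: [28709/448, 52527/448, 1097/7]
→ [64, 117, 157]

at x=2,y=1 over L1,L2,L5,L6,L7:
after L1 α=1/2: [153/2, 121, 0]
after L2 α=1/3: [116, 322/3, 37/3]
after L5 α=1/4: [100, 105, 45/4]
after L6 α=3/4: [269/2, 621/4, 1461/16]
after L7 α=1/2: [347/4, 1069/8, 1733/32]
rounded: [87, 134, 54]

at x=0,y=1 over L1,L2,L5,L6,L7,L8:
+L1 (α=1/2) → [181/2, 81/2, 70]
+L2 (α=1/5) → [371/5, 417/5, 448/5]
+L5 (α=1/5) → [2069/25, 2298/25, 2102/25]
+L6 (α=1/2) → [1197/25, 2024/25, 2727/50]
+L7 (α=3/5) → [10944/125, 19573/125, 13677/125]
+L8 (α=1/4) → [9958/125, 45297/250, 23703/250]
= [80, 181, 95]


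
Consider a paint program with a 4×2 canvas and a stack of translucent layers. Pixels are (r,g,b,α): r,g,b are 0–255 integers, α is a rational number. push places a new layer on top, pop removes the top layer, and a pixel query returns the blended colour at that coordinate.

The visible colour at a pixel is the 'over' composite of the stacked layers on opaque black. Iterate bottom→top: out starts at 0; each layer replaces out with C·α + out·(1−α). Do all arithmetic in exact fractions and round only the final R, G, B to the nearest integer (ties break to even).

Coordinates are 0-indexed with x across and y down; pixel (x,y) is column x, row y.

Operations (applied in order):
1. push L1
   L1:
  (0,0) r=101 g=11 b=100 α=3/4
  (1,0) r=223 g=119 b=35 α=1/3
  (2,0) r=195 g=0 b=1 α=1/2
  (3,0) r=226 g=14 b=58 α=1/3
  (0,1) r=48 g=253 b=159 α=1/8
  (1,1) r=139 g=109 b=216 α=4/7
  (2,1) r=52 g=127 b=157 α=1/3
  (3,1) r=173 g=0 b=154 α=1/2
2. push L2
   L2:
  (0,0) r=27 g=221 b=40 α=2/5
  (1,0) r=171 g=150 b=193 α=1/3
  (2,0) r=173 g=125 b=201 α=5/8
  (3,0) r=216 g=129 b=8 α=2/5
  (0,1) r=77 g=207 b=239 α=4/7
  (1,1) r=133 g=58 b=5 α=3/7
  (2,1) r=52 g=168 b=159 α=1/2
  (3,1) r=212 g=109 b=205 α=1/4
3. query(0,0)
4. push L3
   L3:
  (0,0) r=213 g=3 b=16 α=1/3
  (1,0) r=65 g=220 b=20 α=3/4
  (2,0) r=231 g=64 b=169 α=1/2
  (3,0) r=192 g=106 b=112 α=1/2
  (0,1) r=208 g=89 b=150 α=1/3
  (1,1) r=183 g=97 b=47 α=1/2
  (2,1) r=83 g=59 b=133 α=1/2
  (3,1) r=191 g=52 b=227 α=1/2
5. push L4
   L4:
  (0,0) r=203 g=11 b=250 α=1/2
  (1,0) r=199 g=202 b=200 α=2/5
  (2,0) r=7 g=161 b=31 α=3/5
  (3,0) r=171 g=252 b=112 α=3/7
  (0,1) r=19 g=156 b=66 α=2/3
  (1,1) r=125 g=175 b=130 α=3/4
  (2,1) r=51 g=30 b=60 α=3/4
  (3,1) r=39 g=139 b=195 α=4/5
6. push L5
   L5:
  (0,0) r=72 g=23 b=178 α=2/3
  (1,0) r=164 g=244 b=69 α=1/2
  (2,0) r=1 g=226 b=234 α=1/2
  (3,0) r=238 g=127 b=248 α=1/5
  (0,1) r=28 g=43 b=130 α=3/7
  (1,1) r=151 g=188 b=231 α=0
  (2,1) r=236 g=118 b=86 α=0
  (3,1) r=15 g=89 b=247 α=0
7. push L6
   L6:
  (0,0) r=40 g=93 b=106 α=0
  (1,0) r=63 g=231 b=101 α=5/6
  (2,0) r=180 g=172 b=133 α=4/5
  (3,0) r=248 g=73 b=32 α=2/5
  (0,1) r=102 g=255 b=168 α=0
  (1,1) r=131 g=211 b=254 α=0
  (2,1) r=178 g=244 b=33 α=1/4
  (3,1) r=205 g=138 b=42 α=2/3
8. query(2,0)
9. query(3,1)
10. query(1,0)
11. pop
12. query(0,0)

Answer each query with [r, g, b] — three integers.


query (0,0) [L1,L2] — begin 0,0,0
after L1 α=3/4: [303/4, 33/4, 75]
after L2 α=2/5: [225/4, 1867/20, 61]
rounded: [56, 93, 61]

at x=2,y=0 over L1,L2,L3,L4,L5,L6:
L1 α=1/2: [195/2, 0, 1/2]
L2 α=5/8: [2315/16, 625/8, 2013/16]
L3 α=1/2: [6011/32, 1137/16, 4717/32]
L4 α=3/5: [6347/80, 5001/40, 1241/16]
L5 α=1/2: [6427/160, 14041/80, 4985/32]
L6 α=4/5: [121627/800, 69081/400, 22009/160]
rounded: [152, 173, 138]

at x=3,y=1 over L1,L2,L3,L4,L5,L6:
after L1 α=1/2: [173/2, 0, 77]
after L2 α=1/4: [943/8, 109/4, 109]
after L3 α=1/2: [2471/16, 317/8, 168]
after L4 α=4/5: [4967/80, 953/8, 948/5]
after L5 α=0: [4967/80, 953/8, 948/5]
after L6 α=2/3: [12589/80, 3161/24, 456/5]
= [157, 132, 91]

at x=1,y=0 over L1,L2,L3,L4,L5,L6:
+L1 (α=1/3) → [223/3, 119/3, 35/3]
+L2 (α=1/3) → [959/9, 688/9, 649/9]
+L3 (α=3/4) → [1357/18, 1657/9, 1189/36]
+L4 (α=2/5) → [749/6, 2869/15, 5989/60]
+L5 (α=1/2) → [1733/12, 6529/30, 10129/120]
+L6 (α=5/6) → [5513/72, 41179/180, 70729/720]
rounded: [77, 229, 98]

query (0,0) [L1,L2,L3,L4,L5] — begin 0,0,0
after L1 α=3/4: [303/4, 33/4, 75]
after L2 α=2/5: [225/4, 1867/20, 61]
after L3 α=1/3: [217/2, 1897/30, 46]
after L4 α=1/2: [623/4, 2227/60, 148]
after L5 α=2/3: [1199/12, 4987/180, 168]
= [100, 28, 168]


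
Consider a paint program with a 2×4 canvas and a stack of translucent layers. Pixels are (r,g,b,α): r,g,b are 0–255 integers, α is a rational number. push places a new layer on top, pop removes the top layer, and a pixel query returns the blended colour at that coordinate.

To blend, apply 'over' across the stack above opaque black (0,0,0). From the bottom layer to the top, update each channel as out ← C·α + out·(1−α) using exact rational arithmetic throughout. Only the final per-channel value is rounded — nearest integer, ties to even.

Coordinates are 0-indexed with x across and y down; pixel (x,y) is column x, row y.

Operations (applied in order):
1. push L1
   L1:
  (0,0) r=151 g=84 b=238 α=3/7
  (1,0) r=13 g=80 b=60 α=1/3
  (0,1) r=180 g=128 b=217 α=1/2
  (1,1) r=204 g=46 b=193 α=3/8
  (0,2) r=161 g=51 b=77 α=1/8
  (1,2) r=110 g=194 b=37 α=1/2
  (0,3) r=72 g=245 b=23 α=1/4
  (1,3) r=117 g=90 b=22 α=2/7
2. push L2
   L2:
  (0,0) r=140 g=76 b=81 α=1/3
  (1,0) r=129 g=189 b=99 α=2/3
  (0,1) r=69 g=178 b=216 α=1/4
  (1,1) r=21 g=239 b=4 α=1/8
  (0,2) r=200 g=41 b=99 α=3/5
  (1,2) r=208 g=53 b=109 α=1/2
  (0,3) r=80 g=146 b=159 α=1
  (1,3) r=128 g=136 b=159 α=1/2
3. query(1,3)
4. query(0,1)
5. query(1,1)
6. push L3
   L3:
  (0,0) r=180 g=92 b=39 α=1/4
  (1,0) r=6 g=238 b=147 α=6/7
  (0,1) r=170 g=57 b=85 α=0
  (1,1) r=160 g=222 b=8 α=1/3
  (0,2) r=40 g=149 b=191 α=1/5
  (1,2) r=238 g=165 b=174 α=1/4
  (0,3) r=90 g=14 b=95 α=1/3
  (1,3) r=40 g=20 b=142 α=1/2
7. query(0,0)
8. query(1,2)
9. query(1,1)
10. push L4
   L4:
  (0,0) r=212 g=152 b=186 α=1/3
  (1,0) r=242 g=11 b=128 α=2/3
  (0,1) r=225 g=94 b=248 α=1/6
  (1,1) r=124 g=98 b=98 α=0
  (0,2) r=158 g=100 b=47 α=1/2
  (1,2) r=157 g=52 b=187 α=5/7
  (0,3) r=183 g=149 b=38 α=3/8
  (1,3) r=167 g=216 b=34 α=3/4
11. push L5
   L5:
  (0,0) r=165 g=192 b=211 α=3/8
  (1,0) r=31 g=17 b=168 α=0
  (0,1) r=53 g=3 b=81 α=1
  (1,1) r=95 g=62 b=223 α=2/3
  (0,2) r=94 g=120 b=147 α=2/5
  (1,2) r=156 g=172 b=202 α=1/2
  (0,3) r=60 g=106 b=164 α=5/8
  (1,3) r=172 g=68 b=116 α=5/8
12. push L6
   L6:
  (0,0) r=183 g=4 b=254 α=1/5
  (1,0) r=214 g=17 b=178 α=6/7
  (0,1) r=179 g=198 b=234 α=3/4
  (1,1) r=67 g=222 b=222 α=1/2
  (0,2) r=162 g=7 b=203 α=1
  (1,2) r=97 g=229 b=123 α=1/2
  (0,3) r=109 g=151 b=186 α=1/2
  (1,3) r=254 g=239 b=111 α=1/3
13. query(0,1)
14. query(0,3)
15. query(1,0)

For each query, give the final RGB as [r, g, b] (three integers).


(1,3) stack=L1,L2; from [0,0,0]:
L1 α=2/7: [234/7, 180/7, 44/7]
L2 α=1/2: [565/7, 566/7, 1157/14]
= [81, 81, 83]

query (0,1) [L1,L2] — begin 0,0,0
+L1 (α=1/2) → [90, 64, 217/2]
+L2 (α=1/4) → [339/4, 185/2, 1083/8]
rounded: [85, 92, 135]

query (1,1) [L1,L2] — begin 0,0,0
after L1 α=3/8: [153/2, 69/4, 579/8]
after L2 α=1/8: [1113/16, 1439/32, 4085/64]
→ [70, 45, 64]

(0,0) stack=L1,L2,L3; from [0,0,0]:
after L1 α=3/7: [453/7, 36, 102]
after L2 α=1/3: [1886/21, 148/3, 95]
after L3 α=1/4: [1573/14, 60, 81]
→ [112, 60, 81]

at x=1,y=2 over L1,L2,L3:
after L1 α=1/2: [55, 97, 37/2]
after L2 α=1/2: [263/2, 75, 255/4]
after L3 α=1/4: [1265/8, 195/2, 1461/16]
= [158, 98, 91]

query (1,1) [L1,L2,L3] — begin 0,0,0
after L1 α=3/8: [153/2, 69/4, 579/8]
after L2 α=1/8: [1113/16, 1439/32, 4085/64]
after L3 α=1/3: [2393/24, 4991/48, 1447/32]
= [100, 104, 45]

(0,1) stack=L1,L2,L3,L4,L5,L6; from [0,0,0]:
L1 α=1/2: [90, 64, 217/2]
L2 α=1/4: [339/4, 185/2, 1083/8]
L3 α=0: [339/4, 185/2, 1083/8]
L4 α=1/6: [865/8, 371/4, 7399/48]
L5 α=1: [53, 3, 81]
L6 α=3/4: [295/2, 597/4, 783/4]
= [148, 149, 196]

query (0,3) [L1,L2,L3,L4,L5,L6] — begin 0,0,0
+L1 (α=1/4) → [18, 245/4, 23/4]
+L2 (α=1) → [80, 146, 159]
+L3 (α=1/3) → [250/3, 102, 413/3]
+L4 (α=3/8) → [2897/24, 957/8, 2407/24]
+L5 (α=5/8) → [5297/64, 7111/64, 8967/64]
+L6 (α=1/2) → [12273/128, 16775/128, 20871/128]
rounded: [96, 131, 163]

query (1,0) [L1,L2,L3,L4,L5,L6] — begin 0,0,0
L1 α=1/3: [13/3, 80/3, 20]
L2 α=2/3: [787/9, 1214/9, 218/3]
L3 α=6/7: [1111/63, 14066/63, 2864/21]
L4 α=2/3: [31603/189, 15452/189, 8240/63]
L5 α=0: [31603/189, 15452/189, 8240/63]
L6 α=6/7: [274279/1323, 34730/1323, 75524/441]
= [207, 26, 171]


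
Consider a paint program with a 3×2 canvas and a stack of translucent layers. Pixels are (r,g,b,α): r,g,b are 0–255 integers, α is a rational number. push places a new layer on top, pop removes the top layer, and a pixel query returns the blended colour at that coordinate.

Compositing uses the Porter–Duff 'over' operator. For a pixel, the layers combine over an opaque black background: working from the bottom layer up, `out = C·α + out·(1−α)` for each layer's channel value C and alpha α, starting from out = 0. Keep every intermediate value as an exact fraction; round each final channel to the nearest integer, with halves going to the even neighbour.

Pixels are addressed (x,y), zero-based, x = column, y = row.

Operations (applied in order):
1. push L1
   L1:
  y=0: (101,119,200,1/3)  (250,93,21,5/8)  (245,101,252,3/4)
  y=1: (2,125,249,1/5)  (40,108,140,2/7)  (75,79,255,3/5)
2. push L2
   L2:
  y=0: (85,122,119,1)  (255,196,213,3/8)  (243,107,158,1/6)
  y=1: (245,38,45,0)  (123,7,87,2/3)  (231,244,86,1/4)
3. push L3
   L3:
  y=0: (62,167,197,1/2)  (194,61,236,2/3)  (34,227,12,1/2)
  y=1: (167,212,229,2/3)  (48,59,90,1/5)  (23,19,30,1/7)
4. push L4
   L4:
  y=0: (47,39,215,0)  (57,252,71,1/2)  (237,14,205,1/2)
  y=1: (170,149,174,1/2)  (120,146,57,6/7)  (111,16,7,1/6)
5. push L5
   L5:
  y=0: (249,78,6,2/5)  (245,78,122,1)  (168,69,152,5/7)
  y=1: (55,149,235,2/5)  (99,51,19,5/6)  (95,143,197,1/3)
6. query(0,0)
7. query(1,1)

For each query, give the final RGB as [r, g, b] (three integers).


query (0,0) [L1,L2,L3,L4,L5] — begin 0,0,0
+L1 (α=1/3) → [101/3, 119/3, 200/3]
+L2 (α=1) → [85, 122, 119]
+L3 (α=1/2) → [147/2, 289/2, 158]
+L4 (α=0) → [147/2, 289/2, 158]
+L5 (α=2/5) → [1437/10, 1179/10, 486/5]
→ [144, 118, 97]

at x=1,y=1 over L1,L2,L3,L4,L5:
L1 α=2/7: [80/7, 216/7, 40]
L2 α=2/3: [1802/21, 314/21, 214/3]
L3 α=1/5: [8216/105, 499/21, 1126/15]
L4 α=6/7: [83816/735, 18895/147, 6256/105]
L5 α=5/6: [447641/4410, 28190/441, 16231/630]
= [102, 64, 26]


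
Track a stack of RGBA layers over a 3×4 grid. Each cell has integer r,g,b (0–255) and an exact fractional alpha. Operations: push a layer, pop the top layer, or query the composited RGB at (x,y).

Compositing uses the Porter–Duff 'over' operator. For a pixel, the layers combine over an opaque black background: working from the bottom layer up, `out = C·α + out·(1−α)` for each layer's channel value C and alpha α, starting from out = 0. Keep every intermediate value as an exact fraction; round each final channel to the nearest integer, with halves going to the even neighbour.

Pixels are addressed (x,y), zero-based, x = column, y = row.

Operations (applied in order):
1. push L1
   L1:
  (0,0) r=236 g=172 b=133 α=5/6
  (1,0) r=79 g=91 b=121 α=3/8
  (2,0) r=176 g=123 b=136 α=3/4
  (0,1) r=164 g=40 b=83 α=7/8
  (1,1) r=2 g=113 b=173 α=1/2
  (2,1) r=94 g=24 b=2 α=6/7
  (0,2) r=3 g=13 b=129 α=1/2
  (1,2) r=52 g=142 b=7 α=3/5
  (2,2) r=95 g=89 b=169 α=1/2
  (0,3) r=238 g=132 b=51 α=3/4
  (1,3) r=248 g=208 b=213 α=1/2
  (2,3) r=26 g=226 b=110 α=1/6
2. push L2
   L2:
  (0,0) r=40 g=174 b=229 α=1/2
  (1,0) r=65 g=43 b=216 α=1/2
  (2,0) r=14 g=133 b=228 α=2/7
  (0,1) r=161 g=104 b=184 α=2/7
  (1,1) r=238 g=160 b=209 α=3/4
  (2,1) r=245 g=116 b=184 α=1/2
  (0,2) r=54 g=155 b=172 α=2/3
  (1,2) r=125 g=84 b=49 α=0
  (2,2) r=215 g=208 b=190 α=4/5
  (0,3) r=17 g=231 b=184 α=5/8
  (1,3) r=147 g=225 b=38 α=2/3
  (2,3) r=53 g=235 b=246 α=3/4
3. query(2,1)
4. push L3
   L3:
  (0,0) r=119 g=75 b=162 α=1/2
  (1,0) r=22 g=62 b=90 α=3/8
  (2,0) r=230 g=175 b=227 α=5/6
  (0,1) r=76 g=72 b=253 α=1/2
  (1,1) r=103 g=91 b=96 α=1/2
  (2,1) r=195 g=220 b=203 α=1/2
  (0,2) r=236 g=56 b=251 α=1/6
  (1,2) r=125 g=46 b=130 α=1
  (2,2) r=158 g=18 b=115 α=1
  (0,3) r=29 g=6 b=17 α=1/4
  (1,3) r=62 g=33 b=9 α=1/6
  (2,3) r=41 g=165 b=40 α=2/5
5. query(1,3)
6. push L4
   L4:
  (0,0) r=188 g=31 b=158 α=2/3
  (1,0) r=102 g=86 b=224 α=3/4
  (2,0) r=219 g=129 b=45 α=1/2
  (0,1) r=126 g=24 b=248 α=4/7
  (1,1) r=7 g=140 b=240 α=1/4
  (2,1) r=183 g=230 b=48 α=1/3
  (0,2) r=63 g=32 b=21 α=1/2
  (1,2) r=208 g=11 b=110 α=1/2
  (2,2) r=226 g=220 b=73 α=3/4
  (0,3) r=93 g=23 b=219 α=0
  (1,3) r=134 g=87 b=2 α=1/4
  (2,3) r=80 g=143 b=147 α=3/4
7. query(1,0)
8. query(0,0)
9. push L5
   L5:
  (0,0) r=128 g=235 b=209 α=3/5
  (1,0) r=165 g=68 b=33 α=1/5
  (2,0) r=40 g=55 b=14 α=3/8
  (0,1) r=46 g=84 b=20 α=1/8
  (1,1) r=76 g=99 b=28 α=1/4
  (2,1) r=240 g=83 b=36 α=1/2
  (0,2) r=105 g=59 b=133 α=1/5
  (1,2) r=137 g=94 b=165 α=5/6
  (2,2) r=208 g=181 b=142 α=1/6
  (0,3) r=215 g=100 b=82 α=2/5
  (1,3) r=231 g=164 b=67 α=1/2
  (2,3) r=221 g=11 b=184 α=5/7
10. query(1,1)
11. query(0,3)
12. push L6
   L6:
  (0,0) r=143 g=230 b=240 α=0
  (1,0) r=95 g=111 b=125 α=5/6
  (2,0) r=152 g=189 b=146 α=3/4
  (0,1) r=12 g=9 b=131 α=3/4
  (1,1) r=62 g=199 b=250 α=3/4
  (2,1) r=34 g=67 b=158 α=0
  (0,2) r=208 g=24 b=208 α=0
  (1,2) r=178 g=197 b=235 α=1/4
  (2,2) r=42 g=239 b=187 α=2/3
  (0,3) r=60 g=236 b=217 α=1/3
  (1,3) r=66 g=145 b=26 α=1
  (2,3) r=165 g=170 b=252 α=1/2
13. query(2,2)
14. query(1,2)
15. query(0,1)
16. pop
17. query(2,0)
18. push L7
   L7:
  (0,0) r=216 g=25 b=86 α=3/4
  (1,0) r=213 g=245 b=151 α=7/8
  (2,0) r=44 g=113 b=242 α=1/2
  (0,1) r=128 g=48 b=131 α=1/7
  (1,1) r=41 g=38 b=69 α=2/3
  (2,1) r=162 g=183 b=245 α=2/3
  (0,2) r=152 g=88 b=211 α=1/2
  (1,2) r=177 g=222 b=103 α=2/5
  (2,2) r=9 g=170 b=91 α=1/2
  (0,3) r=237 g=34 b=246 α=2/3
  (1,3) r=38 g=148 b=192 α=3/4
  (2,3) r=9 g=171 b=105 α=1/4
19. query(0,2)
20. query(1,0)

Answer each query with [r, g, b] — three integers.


at x=2,y=1 over L1,L2:
L1 α=6/7: [564/7, 144/7, 12/7]
L2 α=1/2: [2279/14, 478/7, 650/7]
= [163, 68, 93]

query (1,3) [L1,L2,L3] — begin 0,0,0
+L1 (α=1/2) → [124, 104, 213/2]
+L2 (α=2/3) → [418/3, 554/3, 365/6]
+L3 (α=1/6) → [1138/9, 2869/18, 1879/36]
→ [126, 159, 52]

(1,0) stack=L1,L2,L3,L4; from [0,0,0]:
+L1 (α=3/8) → [237/8, 273/8, 363/8]
+L2 (α=1/2) → [757/16, 617/16, 2091/16]
+L3 (α=3/8) → [4841/128, 6061/128, 14775/128]
+L4 (α=3/4) → [44009/512, 39085/512, 100791/512]
rounded: [86, 76, 197]

at x=0,y=0 over L1,L2,L3,L4:
after L1 α=5/6: [590/3, 430/3, 665/6]
after L2 α=1/2: [355/3, 476/3, 2039/12]
after L3 α=1/2: [356/3, 701/6, 3983/24]
after L4 α=2/3: [1484/9, 1073/18, 11567/72]
= [165, 60, 161]

at x=1,y=1 over L1,L2,L3,L4,L5:
+L1 (α=1/2) → [1, 113/2, 173/2]
+L2 (α=3/4) → [715/4, 1073/8, 1427/8]
+L3 (α=1/2) → [1127/8, 1801/16, 2195/16]
+L4 (α=1/4) → [3437/32, 7643/64, 10425/64]
+L5 (α=1/4) → [12743/128, 29265/256, 33067/256]
rounded: [100, 114, 129]

query (0,3) [L1,L2,L3,L4,L5] — begin 0,0,0
after L1 α=3/4: [357/2, 99, 153/4]
after L2 α=5/8: [1241/16, 363/2, 4139/32]
after L3 α=1/4: [4187/64, 1101/8, 12961/128]
after L4 α=0: [4187/64, 1101/8, 12961/128]
after L5 α=2/5: [40081/320, 4903/40, 11975/128]
→ [125, 123, 94]

at x=2,y=2 over L1,L2,L3,L4,L5,L6:
+L1 (α=1/2) → [95/2, 89/2, 169/2]
+L2 (α=4/5) → [363/2, 1753/10, 1689/10]
+L3 (α=1) → [158, 18, 115]
+L4 (α=3/4) → [209, 339/2, 167/2]
+L5 (α=1/6) → [1253/6, 2057/12, 373/4]
+L6 (α=2/3) → [1757/18, 7793/36, 623/4]
→ [98, 216, 156]

at x=1,y=2 over L1,L2,L3,L4,L5,L6:
after L1 α=3/5: [156/5, 426/5, 21/5]
after L2 α=0: [156/5, 426/5, 21/5]
after L3 α=1: [125, 46, 130]
after L4 α=1/2: [333/2, 57/2, 120]
after L5 α=5/6: [1703/12, 997/12, 315/2]
after L6 α=1/4: [2415/16, 1785/16, 1415/8]
rounded: [151, 112, 177]

at x=0,y=1 over L1,L2,L3,L4,L5,L6:
L1 α=7/8: [287/2, 35, 581/8]
L2 α=2/7: [297/2, 383/7, 5849/56]
L3 α=1/2: [449/4, 887/14, 20017/112]
L4 α=4/7: [3363/28, 4005/98, 171155/784]
L5 α=1/8: [3547/32, 5181/112, 173395/896]
L6 α=3/4: [4699/128, 8205/448, 525523/3584]
= [37, 18, 147]

at x=2,y=0 over L1,L2,L3,L4,L5:
+L1 (α=3/4) → [132, 369/4, 102]
+L2 (α=2/7) → [688/7, 2909/28, 138]
+L3 (α=5/6) → [4369/21, 27409/168, 1273/6]
+L4 (α=1/2) → [4484/21, 49081/336, 1543/12]
+L5 (α=3/8) → [6235/42, 300845/2688, 8219/96]
= [148, 112, 86]

at x=0,y=2 over L1,L2,L3,L4,L5,L7:
+L1 (α=1/2) → [3/2, 13/2, 129/2]
+L2 (α=2/3) → [73/2, 211/2, 817/6]
+L3 (α=1/6) → [279/4, 389/4, 5591/36]
+L4 (α=1/2) → [531/8, 517/8, 6347/72]
+L5 (α=1/5) → [741/10, 127/2, 8741/90]
+L7 (α=1/2) → [2261/20, 303/4, 27731/180]
→ [113, 76, 154]

query (1,0) [L1,L2,L3,L4,L5,L7] — begin 0,0,0
L1 α=3/8: [237/8, 273/8, 363/8]
L2 α=1/2: [757/16, 617/16, 2091/16]
L3 α=3/8: [4841/128, 6061/128, 14775/128]
L4 α=3/4: [44009/512, 39085/512, 100791/512]
L5 α=1/5: [65129/640, 47789/640, 21003/128]
L7 α=7/8: [1019369/5120, 1145389/5120, 156299/1024]
rounded: [199, 224, 153]


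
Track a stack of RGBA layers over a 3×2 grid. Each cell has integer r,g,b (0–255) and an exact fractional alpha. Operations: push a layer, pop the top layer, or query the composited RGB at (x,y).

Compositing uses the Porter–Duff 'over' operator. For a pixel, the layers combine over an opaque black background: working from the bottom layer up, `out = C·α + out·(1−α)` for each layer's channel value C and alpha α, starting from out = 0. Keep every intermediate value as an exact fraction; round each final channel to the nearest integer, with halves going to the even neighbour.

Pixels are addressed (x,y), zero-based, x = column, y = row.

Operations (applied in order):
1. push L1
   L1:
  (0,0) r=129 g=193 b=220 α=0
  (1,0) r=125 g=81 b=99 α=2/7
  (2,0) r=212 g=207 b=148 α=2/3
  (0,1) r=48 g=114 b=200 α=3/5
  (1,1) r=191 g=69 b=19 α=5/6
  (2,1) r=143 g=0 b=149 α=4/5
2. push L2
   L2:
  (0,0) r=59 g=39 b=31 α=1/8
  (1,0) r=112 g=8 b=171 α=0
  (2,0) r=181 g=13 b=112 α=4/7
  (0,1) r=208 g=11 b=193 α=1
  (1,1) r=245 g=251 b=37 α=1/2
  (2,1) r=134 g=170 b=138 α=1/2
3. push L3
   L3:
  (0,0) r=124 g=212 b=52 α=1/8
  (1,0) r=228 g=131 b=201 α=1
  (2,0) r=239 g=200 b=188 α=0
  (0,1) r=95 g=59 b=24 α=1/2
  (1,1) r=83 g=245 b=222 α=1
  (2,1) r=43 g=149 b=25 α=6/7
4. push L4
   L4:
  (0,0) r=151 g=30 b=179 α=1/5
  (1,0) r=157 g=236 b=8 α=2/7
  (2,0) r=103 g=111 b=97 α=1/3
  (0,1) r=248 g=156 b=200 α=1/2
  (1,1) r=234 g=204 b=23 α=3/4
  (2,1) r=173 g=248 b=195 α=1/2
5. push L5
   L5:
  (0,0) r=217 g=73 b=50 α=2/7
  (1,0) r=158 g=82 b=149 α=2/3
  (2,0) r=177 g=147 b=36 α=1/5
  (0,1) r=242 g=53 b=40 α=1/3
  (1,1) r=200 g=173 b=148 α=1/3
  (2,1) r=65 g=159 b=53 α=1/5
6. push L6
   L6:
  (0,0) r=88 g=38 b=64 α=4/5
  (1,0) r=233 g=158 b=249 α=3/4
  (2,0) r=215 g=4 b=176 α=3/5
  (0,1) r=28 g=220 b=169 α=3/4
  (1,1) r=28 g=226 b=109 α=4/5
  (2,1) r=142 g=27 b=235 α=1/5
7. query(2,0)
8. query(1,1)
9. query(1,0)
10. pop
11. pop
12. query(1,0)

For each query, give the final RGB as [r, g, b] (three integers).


at x=2,y=0 over L1,L2,L3,L4,L5,L6:
L1 α=2/3: [424/3, 138, 296/3]
L2 α=4/7: [164, 466/7, 744/7]
L3 α=0: [164, 466/7, 744/7]
L4 α=1/3: [431/3, 1709/21, 2167/21]
L5 α=1/5: [451/3, 9923/105, 9424/105]
L6 α=3/5: [2837/15, 21106/525, 74288/525]
= [189, 40, 142]

(1,1) stack=L1,L2,L3,L4,L5,L6; from [0,0,0]:
L1 α=5/6: [955/6, 115/2, 95/6]
L2 α=1/2: [2425/12, 617/4, 317/12]
L3 α=1: [83, 245, 222]
L4 α=3/4: [785/4, 857/4, 291/4]
L5 α=1/3: [395/2, 401/2, 587/6]
L6 α=4/5: [619/10, 2209/10, 3203/30]
= [62, 221, 107]

at x=1,y=0 over L1,L2,L3,L4,L5,L6:
L1 α=2/7: [250/7, 162/7, 198/7]
L2 α=0: [250/7, 162/7, 198/7]
L3 α=1: [228, 131, 201]
L4 α=2/7: [1454/7, 161, 1021/7]
L5 α=2/3: [1222/7, 325/3, 3107/21]
L6 α=3/4: [6115/28, 1747/12, 9397/42]
= [218, 146, 224]

(1,0) stack=L1,L2,L3,L4; from [0,0,0]:
L1 α=2/7: [250/7, 162/7, 198/7]
L2 α=0: [250/7, 162/7, 198/7]
L3 α=1: [228, 131, 201]
L4 α=2/7: [1454/7, 161, 1021/7]
rounded: [208, 161, 146]


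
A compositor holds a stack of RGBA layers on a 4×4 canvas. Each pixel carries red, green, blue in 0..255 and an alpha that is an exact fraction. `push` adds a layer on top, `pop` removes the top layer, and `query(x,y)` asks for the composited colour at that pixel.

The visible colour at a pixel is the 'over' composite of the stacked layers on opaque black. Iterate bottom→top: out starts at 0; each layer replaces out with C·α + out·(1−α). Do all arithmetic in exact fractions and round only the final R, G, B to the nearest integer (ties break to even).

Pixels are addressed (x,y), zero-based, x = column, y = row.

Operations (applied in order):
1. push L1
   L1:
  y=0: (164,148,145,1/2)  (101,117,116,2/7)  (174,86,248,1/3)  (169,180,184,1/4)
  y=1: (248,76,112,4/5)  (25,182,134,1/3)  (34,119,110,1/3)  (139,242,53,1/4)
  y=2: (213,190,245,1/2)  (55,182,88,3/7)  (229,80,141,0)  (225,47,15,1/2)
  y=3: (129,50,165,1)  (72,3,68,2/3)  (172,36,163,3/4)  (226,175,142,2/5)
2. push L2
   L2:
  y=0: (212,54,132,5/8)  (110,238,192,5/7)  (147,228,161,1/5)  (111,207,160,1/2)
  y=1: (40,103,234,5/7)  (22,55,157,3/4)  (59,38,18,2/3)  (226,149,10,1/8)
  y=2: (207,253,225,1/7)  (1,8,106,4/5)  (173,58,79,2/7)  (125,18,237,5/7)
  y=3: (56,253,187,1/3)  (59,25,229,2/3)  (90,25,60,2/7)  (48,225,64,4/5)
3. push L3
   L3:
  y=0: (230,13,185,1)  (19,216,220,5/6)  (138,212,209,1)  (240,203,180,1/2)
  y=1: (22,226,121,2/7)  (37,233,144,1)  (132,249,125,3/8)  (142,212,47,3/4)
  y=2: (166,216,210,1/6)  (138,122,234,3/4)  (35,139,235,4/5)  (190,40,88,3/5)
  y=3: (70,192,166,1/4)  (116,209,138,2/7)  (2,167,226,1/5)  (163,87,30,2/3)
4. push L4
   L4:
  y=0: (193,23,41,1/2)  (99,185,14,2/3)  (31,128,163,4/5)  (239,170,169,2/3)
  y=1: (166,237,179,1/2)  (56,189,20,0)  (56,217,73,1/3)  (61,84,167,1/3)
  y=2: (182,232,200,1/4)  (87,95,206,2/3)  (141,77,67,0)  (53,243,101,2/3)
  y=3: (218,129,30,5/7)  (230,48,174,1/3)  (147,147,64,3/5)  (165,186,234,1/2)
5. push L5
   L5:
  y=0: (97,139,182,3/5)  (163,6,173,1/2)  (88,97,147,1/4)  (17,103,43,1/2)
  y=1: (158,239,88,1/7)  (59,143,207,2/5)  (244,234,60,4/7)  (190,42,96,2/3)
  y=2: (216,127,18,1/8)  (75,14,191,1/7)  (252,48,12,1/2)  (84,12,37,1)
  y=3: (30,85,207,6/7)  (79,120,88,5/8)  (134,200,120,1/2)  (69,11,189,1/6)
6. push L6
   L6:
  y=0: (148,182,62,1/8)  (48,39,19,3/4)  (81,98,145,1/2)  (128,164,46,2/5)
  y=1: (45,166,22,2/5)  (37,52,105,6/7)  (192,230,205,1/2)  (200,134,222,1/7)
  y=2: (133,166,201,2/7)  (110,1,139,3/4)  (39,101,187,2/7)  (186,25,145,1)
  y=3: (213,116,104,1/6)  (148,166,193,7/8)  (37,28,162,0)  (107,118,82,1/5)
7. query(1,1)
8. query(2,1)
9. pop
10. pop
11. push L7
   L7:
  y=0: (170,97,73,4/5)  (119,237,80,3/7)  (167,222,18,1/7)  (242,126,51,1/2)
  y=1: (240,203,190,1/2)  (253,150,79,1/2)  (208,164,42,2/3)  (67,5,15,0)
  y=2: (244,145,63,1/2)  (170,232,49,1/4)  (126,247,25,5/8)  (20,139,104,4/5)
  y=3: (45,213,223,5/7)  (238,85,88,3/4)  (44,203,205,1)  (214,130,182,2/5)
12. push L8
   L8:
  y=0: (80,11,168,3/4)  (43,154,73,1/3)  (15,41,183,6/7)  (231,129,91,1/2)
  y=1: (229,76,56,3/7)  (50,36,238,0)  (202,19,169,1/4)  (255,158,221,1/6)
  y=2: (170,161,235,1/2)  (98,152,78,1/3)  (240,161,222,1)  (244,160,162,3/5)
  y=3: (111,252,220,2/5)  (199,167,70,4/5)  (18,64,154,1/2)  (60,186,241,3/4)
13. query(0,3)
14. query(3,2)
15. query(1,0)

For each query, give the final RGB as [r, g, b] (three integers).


query (1,1) [L1,L2,L3,L4,L5,L6] — begin 0,0,0
+L1 (α=1/3) → [25/3, 182/3, 134/3]
+L2 (α=3/4) → [223/12, 677/12, 1547/12]
+L3 (α=1) → [37, 233, 144]
+L4 (α=0) → [37, 233, 144]
+L5 (α=2/5) → [229/5, 197, 846/5]
+L6 (α=6/7) → [1339/35, 509/7, 3996/35]
= [38, 73, 114]

at x=2,y=1 over L1,L2,L3,L4,L5,L6:
+L1 (α=1/3) → [34/3, 119/3, 110/3]
+L2 (α=2/3) → [388/9, 347/9, 218/9]
+L3 (α=3/8) → [688/9, 4229/36, 4465/72]
+L4 (α=1/3) → [1880/27, 8135/54, 7093/108]
+L5 (α=4/7) → [10664/63, 3569/18, 15733/252]
+L6 (α=1/2) → [11380/63, 7709/36, 67393/504]
= [181, 214, 134]

query (0,3) [L1,L2,L3,L4,L7,L8] — begin 0,0,0
after L1 α=1: [129, 50, 165]
after L2 α=1/3: [314/3, 353/3, 517/3]
after L3 α=1/4: [96, 545/4, 683/4]
after L4 α=5/7: [1282/7, 1835/14, 983/14]
after L7 α=5/7: [4139/49, 9290/49, 8788/49]
after L8 α=2/5: [4659/49, 52566/245, 47924/245]
rounded: [95, 215, 196]

(3,2) stack=L1,L2,L3,L4,L7,L8; from [0,0,0]:
after L1 α=1/2: [225/2, 47/2, 15/2]
after L2 α=5/7: [850/7, 137/7, 1200/7]
after L3 α=3/5: [1138/7, 1114/35, 4248/35]
after L4 α=2/3: [1880/21, 18124/105, 11318/105]
after L7 α=4/5: [712/21, 76504/525, 54998/525]
after L8 α=3/5: [16796/105, 405008/2625, 365146/2625]
→ [160, 154, 139]

at x=1,y=0 over L1,L2,L3,L4,L7,L8:
+L1 (α=2/7) → [202/7, 234/7, 232/7]
+L2 (α=5/7) → [4254/49, 8798/49, 7184/49]
+L3 (α=5/6) → [8909/294, 30859/147, 30542/147]
+L4 (α=2/3) → [67121/882, 85249/441, 34658/441]
+L7 (α=3/7) → [291679/3087, 654547/3087, 244472/3087]
+L8 (α=1/3) → [716099/9261, 1784492/9261, 714295/9261]
= [77, 193, 77]


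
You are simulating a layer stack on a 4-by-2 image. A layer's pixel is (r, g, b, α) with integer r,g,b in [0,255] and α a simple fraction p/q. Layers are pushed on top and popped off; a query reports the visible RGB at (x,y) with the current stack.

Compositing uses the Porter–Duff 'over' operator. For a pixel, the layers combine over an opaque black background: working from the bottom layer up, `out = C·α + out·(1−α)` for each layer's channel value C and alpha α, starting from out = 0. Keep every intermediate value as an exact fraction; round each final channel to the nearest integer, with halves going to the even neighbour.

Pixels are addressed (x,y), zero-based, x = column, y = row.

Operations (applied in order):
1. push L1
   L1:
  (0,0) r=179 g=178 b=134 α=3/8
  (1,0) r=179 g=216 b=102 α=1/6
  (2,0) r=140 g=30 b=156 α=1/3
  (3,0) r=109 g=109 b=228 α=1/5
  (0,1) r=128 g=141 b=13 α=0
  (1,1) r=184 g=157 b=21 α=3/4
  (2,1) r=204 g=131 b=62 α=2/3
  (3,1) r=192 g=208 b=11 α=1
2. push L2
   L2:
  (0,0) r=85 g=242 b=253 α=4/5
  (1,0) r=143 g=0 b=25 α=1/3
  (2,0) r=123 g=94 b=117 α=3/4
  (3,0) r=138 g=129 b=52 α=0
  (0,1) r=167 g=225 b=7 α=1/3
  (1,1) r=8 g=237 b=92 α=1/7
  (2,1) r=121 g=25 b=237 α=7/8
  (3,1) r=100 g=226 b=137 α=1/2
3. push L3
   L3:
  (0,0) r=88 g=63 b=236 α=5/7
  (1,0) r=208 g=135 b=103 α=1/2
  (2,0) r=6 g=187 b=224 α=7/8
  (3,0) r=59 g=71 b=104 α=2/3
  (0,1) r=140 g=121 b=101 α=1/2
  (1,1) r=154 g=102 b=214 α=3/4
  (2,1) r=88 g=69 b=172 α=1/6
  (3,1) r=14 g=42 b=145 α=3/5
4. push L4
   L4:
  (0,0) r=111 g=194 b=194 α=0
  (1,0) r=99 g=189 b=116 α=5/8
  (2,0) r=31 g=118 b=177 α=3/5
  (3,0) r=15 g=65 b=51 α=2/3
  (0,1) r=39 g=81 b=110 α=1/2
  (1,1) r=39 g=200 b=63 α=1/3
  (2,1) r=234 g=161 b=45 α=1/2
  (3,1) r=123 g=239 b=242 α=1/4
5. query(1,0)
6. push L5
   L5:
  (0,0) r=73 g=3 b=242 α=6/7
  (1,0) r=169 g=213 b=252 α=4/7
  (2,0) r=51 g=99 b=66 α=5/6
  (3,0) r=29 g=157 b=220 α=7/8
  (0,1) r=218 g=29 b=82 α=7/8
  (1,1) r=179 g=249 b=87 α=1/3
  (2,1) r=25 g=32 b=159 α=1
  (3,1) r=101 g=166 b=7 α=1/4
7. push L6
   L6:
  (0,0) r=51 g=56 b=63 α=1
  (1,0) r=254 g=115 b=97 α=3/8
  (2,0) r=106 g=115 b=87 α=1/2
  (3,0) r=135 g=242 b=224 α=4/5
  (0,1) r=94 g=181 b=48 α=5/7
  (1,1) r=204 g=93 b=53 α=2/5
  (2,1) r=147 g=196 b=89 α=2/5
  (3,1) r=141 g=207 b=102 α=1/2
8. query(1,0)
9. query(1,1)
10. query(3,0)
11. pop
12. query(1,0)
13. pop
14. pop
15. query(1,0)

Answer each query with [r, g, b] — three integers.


(1,0) stack=L1,L2,L3,L4; from [0,0,0]:
L1 α=1/6: [179/6, 36, 17]
L2 α=1/3: [608/9, 24, 59/3]
L3 α=1/2: [1240/9, 159/2, 184/3]
L4 α=5/8: [2725/24, 2367/16, 191/2]
→ [114, 148, 96]

query (1,0) [L1,L2,L3,L4,L5,L6] — begin 0,0,0
L1 α=1/6: [179/6, 36, 17]
L2 α=1/3: [608/9, 24, 59/3]
L3 α=1/2: [1240/9, 159/2, 184/3]
L4 α=5/8: [2725/24, 2367/16, 191/2]
L5 α=4/7: [8133/56, 20733/112, 2589/14]
L6 α=3/8: [83337/448, 142305/896, 17019/112]
→ [186, 159, 152]

(1,1) stack=L1,L2,L3,L4,L5,L6; from [0,0,0]:
L1 α=3/4: [138, 471/4, 63/4]
L2 α=1/7: [836/7, 1887/14, 373/14]
L3 α=3/4: [2035/14, 6171/56, 9361/56]
L4 α=1/3: [2308/21, 11771/84, 11125/84]
L5 α=1/3: [8375/63, 22229/126, 14779/126]
L6 α=2/5: [16943/105, 30041/210, 19231/210]
rounded: [161, 143, 92]

at x=3,y=0 over L1,L2,L3,L4,L5,L6:
L1 α=1/5: [109/5, 109/5, 228/5]
L2 α=0: [109/5, 109/5, 228/5]
L3 α=2/3: [233/5, 273/5, 1268/15]
L4 α=2/3: [383/15, 923/15, 2798/45]
L5 α=7/8: [857/30, 2176/15, 36049/180]
L6 α=4/5: [17057/150, 16696/75, 197329/900]
= [114, 223, 219]

at x=1,y=0 over L1,L2,L3,L4,L5:
after L1 α=1/6: [179/6, 36, 17]
after L2 α=1/3: [608/9, 24, 59/3]
after L3 α=1/2: [1240/9, 159/2, 184/3]
after L4 α=5/8: [2725/24, 2367/16, 191/2]
after L5 α=4/7: [8133/56, 20733/112, 2589/14]
→ [145, 185, 185]

query (1,0) [L1,L2,L3] — begin 0,0,0
L1 α=1/6: [179/6, 36, 17]
L2 α=1/3: [608/9, 24, 59/3]
L3 α=1/2: [1240/9, 159/2, 184/3]
rounded: [138, 80, 61]


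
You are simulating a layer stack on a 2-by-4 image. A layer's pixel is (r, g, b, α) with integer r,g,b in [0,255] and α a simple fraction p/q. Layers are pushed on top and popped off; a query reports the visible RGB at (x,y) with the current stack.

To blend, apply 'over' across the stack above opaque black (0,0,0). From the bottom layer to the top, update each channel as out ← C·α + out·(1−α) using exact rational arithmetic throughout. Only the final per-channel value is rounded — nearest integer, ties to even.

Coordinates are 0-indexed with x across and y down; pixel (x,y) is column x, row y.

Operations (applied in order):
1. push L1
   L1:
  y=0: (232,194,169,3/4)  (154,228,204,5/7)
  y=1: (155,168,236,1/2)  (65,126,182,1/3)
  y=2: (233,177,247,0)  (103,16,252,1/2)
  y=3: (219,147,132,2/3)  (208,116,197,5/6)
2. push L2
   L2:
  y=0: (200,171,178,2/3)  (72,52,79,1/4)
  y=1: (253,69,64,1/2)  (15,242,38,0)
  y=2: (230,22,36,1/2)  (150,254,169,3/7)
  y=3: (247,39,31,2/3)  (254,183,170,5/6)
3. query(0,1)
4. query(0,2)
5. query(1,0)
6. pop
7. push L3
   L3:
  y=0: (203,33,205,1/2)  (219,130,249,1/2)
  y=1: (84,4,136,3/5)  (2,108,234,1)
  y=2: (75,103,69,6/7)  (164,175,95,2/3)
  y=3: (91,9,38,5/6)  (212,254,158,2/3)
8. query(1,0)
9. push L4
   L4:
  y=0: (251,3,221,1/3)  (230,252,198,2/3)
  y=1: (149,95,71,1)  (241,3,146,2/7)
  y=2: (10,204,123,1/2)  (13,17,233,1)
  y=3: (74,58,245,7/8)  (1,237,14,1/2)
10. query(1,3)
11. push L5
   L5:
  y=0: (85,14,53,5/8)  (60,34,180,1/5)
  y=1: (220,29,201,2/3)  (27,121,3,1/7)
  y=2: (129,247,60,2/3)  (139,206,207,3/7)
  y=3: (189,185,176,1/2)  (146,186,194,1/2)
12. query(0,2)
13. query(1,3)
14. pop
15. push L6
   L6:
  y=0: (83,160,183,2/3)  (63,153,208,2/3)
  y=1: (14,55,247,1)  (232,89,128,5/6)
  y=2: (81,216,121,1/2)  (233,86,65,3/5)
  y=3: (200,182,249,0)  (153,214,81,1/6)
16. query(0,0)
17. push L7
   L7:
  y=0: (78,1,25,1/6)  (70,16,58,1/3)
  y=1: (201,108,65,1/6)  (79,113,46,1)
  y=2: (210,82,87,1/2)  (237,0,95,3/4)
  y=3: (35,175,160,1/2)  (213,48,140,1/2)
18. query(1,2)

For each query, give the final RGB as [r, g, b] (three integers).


(0,1) stack=L1,L2; from [0,0,0]:
after L1 α=1/2: [155/2, 84, 118]
after L2 α=1/2: [661/4, 153/2, 91]
= [165, 76, 91]

(0,2) stack=L1,L2; from [0,0,0]:
after L1 α=0: [0, 0, 0]
after L2 α=1/2: [115, 11, 18]
→ [115, 11, 18]

query (1,0) [L1,L2] — begin 0,0,0
after L1 α=5/7: [110, 1140/7, 1020/7]
after L2 α=1/4: [201/2, 946/7, 3613/28]
→ [100, 135, 129]

(1,0) stack=L1,L3; from [0,0,0]:
after L1 α=5/7: [110, 1140/7, 1020/7]
after L3 α=1/2: [329/2, 1025/7, 2763/14]
= [164, 146, 197]

(1,3) stack=L1,L3,L4; from [0,0,0]:
after L1 α=5/6: [520/3, 290/3, 985/6]
after L3 α=2/3: [1792/9, 1814/9, 2881/18]
after L4 α=1/2: [1801/18, 3947/18, 3133/36]
→ [100, 219, 87]

query (0,2) [L1,L3,L4,L5] — begin 0,0,0
+L1 (α=0) → [0, 0, 0]
+L3 (α=6/7) → [450/7, 618/7, 414/7]
+L4 (α=1/2) → [260/7, 1023/7, 1275/14]
+L5 (α=2/3) → [2066/21, 4481/21, 985/14]
→ [98, 213, 70]

at x=1,y=3 over L1,L3,L4,L5:
+L1 (α=5/6) → [520/3, 290/3, 985/6]
+L3 (α=2/3) → [1792/9, 1814/9, 2881/18]
+L4 (α=1/2) → [1801/18, 3947/18, 3133/36]
+L5 (α=1/2) → [4429/36, 7295/36, 10117/72]
→ [123, 203, 141]

at x=0,y=0 over L1,L3,L4,L6:
after L1 α=3/4: [174, 291/2, 507/4]
after L3 α=1/2: [377/2, 357/4, 1327/8]
after L4 α=1/3: [628/3, 121/2, 737/4]
after L6 α=2/3: [1126/9, 761/6, 2201/12]
= [125, 127, 183]

query (1,2) [L1,L3,L4,L6,L7] — begin 0,0,0
after L1 α=1/2: [103/2, 8, 126]
after L3 α=2/3: [253/2, 358/3, 316/3]
after L4 α=1: [13, 17, 233]
after L6 α=3/5: [145, 292/5, 661/5]
after L7 α=3/4: [214, 73/5, 1043/10]
→ [214, 15, 104]


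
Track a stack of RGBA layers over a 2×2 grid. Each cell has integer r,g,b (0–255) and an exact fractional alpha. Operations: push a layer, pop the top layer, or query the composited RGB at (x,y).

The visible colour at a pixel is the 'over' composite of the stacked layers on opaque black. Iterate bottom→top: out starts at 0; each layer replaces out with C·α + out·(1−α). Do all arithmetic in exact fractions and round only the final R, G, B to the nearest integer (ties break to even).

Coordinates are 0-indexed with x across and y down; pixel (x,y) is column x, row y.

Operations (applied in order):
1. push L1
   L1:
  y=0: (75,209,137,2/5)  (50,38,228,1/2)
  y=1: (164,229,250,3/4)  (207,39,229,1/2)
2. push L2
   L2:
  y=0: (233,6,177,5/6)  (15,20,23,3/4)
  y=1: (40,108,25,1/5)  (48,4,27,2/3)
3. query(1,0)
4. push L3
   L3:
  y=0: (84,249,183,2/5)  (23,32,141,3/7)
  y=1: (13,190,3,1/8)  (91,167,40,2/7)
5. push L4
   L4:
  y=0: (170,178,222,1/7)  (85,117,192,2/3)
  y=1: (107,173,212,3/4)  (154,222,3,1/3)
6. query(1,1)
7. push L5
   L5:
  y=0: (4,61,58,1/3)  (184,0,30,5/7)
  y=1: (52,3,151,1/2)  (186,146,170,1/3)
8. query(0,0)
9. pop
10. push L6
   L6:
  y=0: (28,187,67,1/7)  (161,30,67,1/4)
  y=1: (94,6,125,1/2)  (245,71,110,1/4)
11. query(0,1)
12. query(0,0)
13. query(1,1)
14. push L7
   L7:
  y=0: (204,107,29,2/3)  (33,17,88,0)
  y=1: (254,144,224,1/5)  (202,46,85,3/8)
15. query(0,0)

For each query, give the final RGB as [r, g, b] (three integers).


query (1,0) [L1,L2] — begin 0,0,0
+L1 (α=1/2) → [25, 19, 114]
+L2 (α=3/4) → [35/2, 79/4, 183/4]
rounded: [18, 20, 46]

(1,1) stack=L1,L2,L3,L4; from [0,0,0]:
L1 α=1/2: [207/2, 39/2, 229/2]
L2 α=2/3: [133/2, 55/6, 337/6]
L3 α=2/7: [147/2, 2279/42, 2165/42]
L4 α=1/3: [301/3, 6941/63, 2228/63]
→ [100, 110, 35]

at x=0,y=0 over L1,L2,L3,L4,L5:
+L1 (α=2/5) → [30, 418/5, 274/5]
+L2 (α=5/6) → [1195/6, 284/15, 4699/30]
+L3 (α=2/5) → [1531/10, 2774/25, 8359/50]
+L4 (α=1/7) → [5443/35, 21094/175, 30627/175]
+L5 (α=1/3) → [11026/105, 17621/175, 71404/525]
rounded: [105, 101, 136]

query (0,1) [L1,L2,L3,L4,L6] — begin 0,0,0
after L1 α=3/4: [123, 687/4, 375/2]
after L2 α=1/5: [532/5, 159, 155]
after L3 α=1/8: [3789/40, 1303/8, 136]
after L4 α=3/4: [16629/160, 5455/32, 193]
after L6 α=1/2: [31669/320, 5647/64, 159]
→ [99, 88, 159]

at x=0,y=0 over L1,L2,L3,L4,L6:
+L1 (α=2/5) → [30, 418/5, 274/5]
+L2 (α=5/6) → [1195/6, 284/15, 4699/30]
+L3 (α=2/5) → [1531/10, 2774/25, 8359/50]
+L4 (α=1/7) → [5443/35, 21094/175, 30627/175]
+L6 (α=1/7) → [33638/245, 159289/1225, 195487/1225]
→ [137, 130, 160]

query (1,1) [L1,L2,L3,L4,L6] — begin 0,0,0
L1 α=1/2: [207/2, 39/2, 229/2]
L2 α=2/3: [133/2, 55/6, 337/6]
L3 α=2/7: [147/2, 2279/42, 2165/42]
L4 α=1/3: [301/3, 6941/63, 2228/63]
L6 α=1/4: [273/2, 2108/21, 2269/42]
→ [136, 100, 54]

at x=0,y=0 over L1,L2,L3,L4,L6,L7:
L1 α=2/5: [30, 418/5, 274/5]
L2 α=5/6: [1195/6, 284/15, 4699/30]
L3 α=2/5: [1531/10, 2774/25, 8359/50]
L4 α=1/7: [5443/35, 21094/175, 30627/175]
L6 α=1/7: [33638/245, 159289/1225, 195487/1225]
L7 α=2/3: [133598/735, 421439/3675, 266537/3675]
rounded: [182, 115, 73]


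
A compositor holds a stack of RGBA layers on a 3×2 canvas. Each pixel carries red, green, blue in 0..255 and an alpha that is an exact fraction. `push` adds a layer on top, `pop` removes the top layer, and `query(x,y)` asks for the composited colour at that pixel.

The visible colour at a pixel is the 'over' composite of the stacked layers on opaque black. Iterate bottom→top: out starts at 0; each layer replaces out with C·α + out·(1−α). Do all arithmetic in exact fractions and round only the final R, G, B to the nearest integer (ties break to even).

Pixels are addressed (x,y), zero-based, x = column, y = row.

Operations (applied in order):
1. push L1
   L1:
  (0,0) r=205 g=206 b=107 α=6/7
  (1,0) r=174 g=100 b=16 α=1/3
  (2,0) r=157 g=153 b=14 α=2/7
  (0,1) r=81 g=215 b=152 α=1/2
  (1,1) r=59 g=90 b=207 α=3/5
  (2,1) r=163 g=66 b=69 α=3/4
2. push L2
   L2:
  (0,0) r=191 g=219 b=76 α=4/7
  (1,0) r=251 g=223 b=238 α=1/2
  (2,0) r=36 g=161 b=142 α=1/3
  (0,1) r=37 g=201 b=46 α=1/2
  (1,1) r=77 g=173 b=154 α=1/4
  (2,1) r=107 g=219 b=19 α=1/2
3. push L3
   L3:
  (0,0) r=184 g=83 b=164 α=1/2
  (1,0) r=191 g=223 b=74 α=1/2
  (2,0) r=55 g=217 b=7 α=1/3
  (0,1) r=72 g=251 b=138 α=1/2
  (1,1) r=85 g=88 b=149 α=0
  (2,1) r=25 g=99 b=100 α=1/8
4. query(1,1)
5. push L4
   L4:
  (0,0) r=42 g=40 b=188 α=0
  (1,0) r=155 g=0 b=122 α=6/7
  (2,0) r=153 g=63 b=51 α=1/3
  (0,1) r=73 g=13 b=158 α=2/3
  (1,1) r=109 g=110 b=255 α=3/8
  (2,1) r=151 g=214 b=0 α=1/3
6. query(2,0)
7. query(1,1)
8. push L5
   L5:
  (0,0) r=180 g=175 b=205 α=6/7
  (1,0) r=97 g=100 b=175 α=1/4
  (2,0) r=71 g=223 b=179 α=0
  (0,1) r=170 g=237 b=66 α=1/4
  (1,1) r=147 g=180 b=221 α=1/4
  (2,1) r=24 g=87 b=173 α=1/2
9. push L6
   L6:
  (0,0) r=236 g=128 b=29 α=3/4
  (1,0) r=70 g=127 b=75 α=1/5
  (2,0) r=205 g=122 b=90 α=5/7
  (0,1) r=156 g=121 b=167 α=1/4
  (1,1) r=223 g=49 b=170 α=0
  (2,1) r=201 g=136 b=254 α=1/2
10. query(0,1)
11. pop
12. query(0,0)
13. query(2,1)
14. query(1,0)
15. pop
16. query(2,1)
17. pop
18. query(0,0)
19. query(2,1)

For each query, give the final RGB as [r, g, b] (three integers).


at x=1,y=1 over L1,L2,L3:
L1 α=3/5: [177/5, 54, 621/5]
L2 α=1/4: [229/5, 335/4, 2633/20]
L3 α=0: [229/5, 335/4, 2633/20]
rounded: [46, 84, 132]

query (2,0) [L1,L2,L3,L4] — begin 0,0,0
L1 α=2/7: [314/7, 306/7, 4]
L2 α=1/3: [880/21, 1739/21, 50]
L3 α=1/3: [2915/63, 8035/63, 107/3]
L4 α=1/3: [15469/189, 20039/189, 367/9]
→ [82, 106, 41]

at x=1,y=1 over L1,L2,L3,L4:
L1 α=3/5: [177/5, 54, 621/5]
L2 α=1/4: [229/5, 335/4, 2633/20]
L3 α=0: [229/5, 335/4, 2633/20]
L4 α=3/8: [139/2, 2995/32, 5693/32]
= [70, 94, 178]

query (0,1) [L1,L2,L3,L4,L5,L6] — begin 0,0,0
+L1 (α=1/2) → [81/2, 215/2, 76]
+L2 (α=1/2) → [155/4, 617/4, 61]
+L3 (α=1/2) → [443/8, 1621/8, 199/2]
+L4 (α=2/3) → [537/8, 1829/24, 277/2]
+L5 (α=1/4) → [2971/32, 3725/32, 963/8]
+L6 (α=1/4) → [13905/128, 15047/128, 4225/32]
→ [109, 118, 132]

query (0,0) [L1,L2,L3,L4,L5] — begin 0,0,0
L1 α=6/7: [1230/7, 1236/7, 642/7]
L2 α=4/7: [9038/49, 9840/49, 4054/49]
L3 α=1/2: [9027/49, 13907/98, 6045/49]
L4 α=0: [9027/49, 13907/98, 6045/49]
L5 α=6/7: [61947/343, 116807/686, 66315/343]
= [181, 170, 193]

query (2,1) [L1,L2,L3,L4,L5] — begin 0,0,0
+L1 (α=3/4) → [489/4, 99/2, 207/4]
+L2 (α=1/2) → [917/8, 537/4, 283/8]
+L3 (α=1/8) → [6619/64, 4155/32, 2781/64]
+L4 (α=1/3) → [3817/32, 7579/48, 927/32]
+L5 (α=1/2) → [4585/64, 11755/96, 6463/64]
rounded: [72, 122, 101]

query (1,0) [L1,L2,L3,L4,L5] — begin 0,0,0
after L1 α=1/3: [58, 100/3, 16/3]
after L2 α=1/2: [309/2, 769/6, 365/3]
after L3 α=1/2: [691/4, 2107/12, 587/6]
after L4 α=6/7: [4411/28, 301/12, 4979/42]
after L5 α=1/4: [15949/112, 701/16, 7429/56]
→ [142, 44, 133]

query (2,1) [L1,L2,L3,L4] — begin 0,0,0
after L1 α=3/4: [489/4, 99/2, 207/4]
after L2 α=1/2: [917/8, 537/4, 283/8]
after L3 α=1/8: [6619/64, 4155/32, 2781/64]
after L4 α=1/3: [3817/32, 7579/48, 927/32]
rounded: [119, 158, 29]

query (0,0) [L1,L2,L3] — begin 0,0,0
+L1 (α=6/7) → [1230/7, 1236/7, 642/7]
+L2 (α=4/7) → [9038/49, 9840/49, 4054/49]
+L3 (α=1/2) → [9027/49, 13907/98, 6045/49]
rounded: [184, 142, 123]

at x=2,y=1 over L1,L2,L3:
L1 α=3/4: [489/4, 99/2, 207/4]
L2 α=1/2: [917/8, 537/4, 283/8]
L3 α=1/8: [6619/64, 4155/32, 2781/64]
→ [103, 130, 43]
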